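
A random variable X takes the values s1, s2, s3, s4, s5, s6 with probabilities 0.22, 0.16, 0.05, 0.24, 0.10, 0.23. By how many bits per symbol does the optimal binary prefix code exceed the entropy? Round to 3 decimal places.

0.026 bits

Entropy H = −Σ p log₂ p ≈ 2.4337 bits.
Huffman merges: 1/20+1/10→3/20; 3/20+4/25→31/100; 11/50+23/100→9/20; 6/25+31/100→11/20; 9/20+11/20→1. L = 123/50 ≈ 2.4600.
L − H = 2.4600 − 2.4337 = 0.026 bits.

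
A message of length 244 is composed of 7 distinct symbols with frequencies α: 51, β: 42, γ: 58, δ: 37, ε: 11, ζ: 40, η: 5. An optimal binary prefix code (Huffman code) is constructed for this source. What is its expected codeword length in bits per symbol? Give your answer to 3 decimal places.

Probabilities are the counts divided by 244.
Repeatedly combine the two least-probable nodes; the expected code length is the sum of the merged weights.
merge 5/244 + 11/244 → 4/61
merge 4/61 + 37/244 → 53/244
merge 10/61 + 21/122 → 41/122
merge 51/244 + 53/244 → 26/61
merge 29/122 + 41/122 → 35/61
merge 26/61 + 35/61 → 1
L = 4/61 + 53/244 + 41/122 + 26/61 + 35/61 + 1 = 639/244 ≈ 2.619 bits/symbol.

2.619 bits/symbol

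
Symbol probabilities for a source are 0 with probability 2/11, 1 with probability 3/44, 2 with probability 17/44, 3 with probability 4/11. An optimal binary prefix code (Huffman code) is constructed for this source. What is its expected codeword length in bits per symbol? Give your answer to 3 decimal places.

1.864 bits/symbol

Repeatedly combine the two least-probable nodes; the expected code length is the sum of the merged weights.
merge 3/44 + 2/11 → 1/4
merge 1/4 + 4/11 → 27/44
merge 17/44 + 27/44 → 1
L = 1/4 + 27/44 + 1 = 41/22 ≈ 1.864 bits/symbol.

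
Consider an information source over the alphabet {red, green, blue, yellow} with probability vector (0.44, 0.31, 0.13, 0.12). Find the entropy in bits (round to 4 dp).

H = −Σ pᵢ log₂ pᵢ.
−0.44·log₂(0.44) = 0.5211
−0.31·log₂(0.31) = 0.5238
−0.13·log₂(0.13) = 0.3826
−0.12·log₂(0.12) = 0.3671
Sum ≈ 1.7947 → 1.7947 bits.

1.7947 bits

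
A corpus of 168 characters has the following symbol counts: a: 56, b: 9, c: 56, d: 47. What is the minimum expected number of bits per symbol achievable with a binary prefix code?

Probabilities are the counts divided by 168.
Repeatedly combine the two least-probable nodes; the expected code length is the sum of the merged weights.
merge 3/56 + 47/168 → 1/3
merge 1/3 + 1/3 → 2/3
merge 1/3 + 2/3 → 1
L = 1/3 + 2/3 + 1 = 2 bits/symbol.

2 bits/symbol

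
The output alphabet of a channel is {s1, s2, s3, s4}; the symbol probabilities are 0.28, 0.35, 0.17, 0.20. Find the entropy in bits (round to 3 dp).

H = −Σ pᵢ log₂ pᵢ.
−0.28·log₂(0.28) = 0.5142
−0.35·log₂(0.35) = 0.5301
−0.17·log₂(0.17) = 0.4346
−0.20·log₂(0.20) = 0.4644
Sum ≈ 1.9433 → 1.943 bits.

1.943 bits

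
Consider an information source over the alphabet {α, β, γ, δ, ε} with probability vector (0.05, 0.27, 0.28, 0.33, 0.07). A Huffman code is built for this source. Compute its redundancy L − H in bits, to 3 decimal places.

0.083 bits

Entropy H = −Σ p log₂ p ≈ 2.0367 bits.
Huffman merges: 1/20+7/100→3/25; 3/25+27/100→39/100; 7/25+33/100→61/100; 39/100+61/100→1. L = 53/25 ≈ 2.1200.
L − H = 2.1200 − 2.0367 = 0.083 bits.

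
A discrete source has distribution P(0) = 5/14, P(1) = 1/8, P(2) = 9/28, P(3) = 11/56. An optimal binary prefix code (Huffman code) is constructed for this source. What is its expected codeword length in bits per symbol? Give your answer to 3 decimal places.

1.964 bits/symbol

Repeatedly combine the two least-probable nodes; the expected code length is the sum of the merged weights.
merge 1/8 + 11/56 → 9/28
merge 9/28 + 9/28 → 9/14
merge 5/14 + 9/14 → 1
L = 9/28 + 9/14 + 1 = 55/28 ≈ 1.964 bits/symbol.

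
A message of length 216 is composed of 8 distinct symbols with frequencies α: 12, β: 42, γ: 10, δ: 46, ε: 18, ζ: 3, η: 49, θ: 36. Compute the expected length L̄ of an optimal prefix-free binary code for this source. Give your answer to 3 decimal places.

2.736 bits/symbol

Probabilities are the counts divided by 216.
Repeatedly combine the two least-probable nodes; the expected code length is the sum of the merged weights.
merge 1/72 + 5/108 → 13/216
merge 1/18 + 13/216 → 25/216
merge 1/12 + 25/216 → 43/216
merge 1/6 + 7/36 → 13/36
merge 43/216 + 23/108 → 89/216
merge 49/216 + 13/36 → 127/216
merge 89/216 + 127/216 → 1
L = 13/216 + 25/216 + 43/216 + 13/36 + 89/216 + 127/216 + 1 = 197/72 ≈ 2.736 bits/symbol.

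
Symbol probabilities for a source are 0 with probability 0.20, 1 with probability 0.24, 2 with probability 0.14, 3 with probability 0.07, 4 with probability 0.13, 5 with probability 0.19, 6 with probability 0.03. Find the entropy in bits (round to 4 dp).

2.6138 bits

H = −Σ pᵢ log₂ pᵢ.
−0.20·log₂(0.20) = 0.4644
−0.24·log₂(0.24) = 0.4941
−0.14·log₂(0.14) = 0.3971
−0.07·log₂(0.07) = 0.2686
−0.13·log₂(0.13) = 0.3826
−0.19·log₂(0.19) = 0.4552
−0.03·log₂(0.03) = 0.1518
Sum ≈ 2.6138 → 2.6138 bits.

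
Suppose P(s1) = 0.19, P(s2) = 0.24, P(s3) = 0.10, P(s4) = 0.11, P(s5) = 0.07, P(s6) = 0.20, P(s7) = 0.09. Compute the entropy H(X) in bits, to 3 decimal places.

2.677 bits

H = −Σ pᵢ log₂ pᵢ.
−0.19·log₂(0.19) = 0.4552
−0.24·log₂(0.24) = 0.4941
−0.10·log₂(0.10) = 0.3322
−0.11·log₂(0.11) = 0.3503
−0.07·log₂(0.07) = 0.2686
−0.20·log₂(0.20) = 0.4644
−0.09·log₂(0.09) = 0.3127
Sum ≈ 2.6774 → 2.677 bits.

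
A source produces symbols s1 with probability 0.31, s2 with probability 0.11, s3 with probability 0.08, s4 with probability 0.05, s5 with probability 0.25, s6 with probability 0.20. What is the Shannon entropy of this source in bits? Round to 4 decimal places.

2.3461 bits

H = −Σ pᵢ log₂ pᵢ.
−0.31·log₂(0.31) = 0.5238
−0.11·log₂(0.11) = 0.3503
−0.08·log₂(0.08) = 0.2915
−0.05·log₂(0.05) = 0.2161
−0.25·log₂(0.25) = 0.5000
−0.20·log₂(0.20) = 0.4644
Sum ≈ 2.3461 → 2.3461 bits.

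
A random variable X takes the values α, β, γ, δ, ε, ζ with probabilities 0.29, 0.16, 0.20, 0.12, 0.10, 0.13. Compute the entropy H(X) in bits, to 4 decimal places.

H = −Σ pᵢ log₂ pᵢ.
−0.29·log₂(0.29) = 0.5179
−0.16·log₂(0.16) = 0.4230
−0.20·log₂(0.20) = 0.4644
−0.12·log₂(0.12) = 0.3671
−0.10·log₂(0.10) = 0.3322
−0.13·log₂(0.13) = 0.3826
Sum ≈ 2.4872 → 2.4872 bits.

2.4872 bits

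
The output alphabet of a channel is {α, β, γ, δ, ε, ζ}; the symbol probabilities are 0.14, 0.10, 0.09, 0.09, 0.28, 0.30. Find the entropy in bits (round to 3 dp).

H = −Σ pᵢ log₂ pᵢ.
−0.14·log₂(0.14) = 0.3971
−0.10·log₂(0.10) = 0.3322
−0.09·log₂(0.09) = 0.3127
−0.09·log₂(0.09) = 0.3127
−0.28·log₂(0.28) = 0.5142
−0.30·log₂(0.30) = 0.5211
Sum ≈ 2.3899 → 2.390 bits.

2.390 bits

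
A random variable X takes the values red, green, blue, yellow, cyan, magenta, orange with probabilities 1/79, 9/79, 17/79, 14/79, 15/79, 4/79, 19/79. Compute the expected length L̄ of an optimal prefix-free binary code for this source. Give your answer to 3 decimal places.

Repeatedly combine the two least-probable nodes; the expected code length is the sum of the merged weights.
merge 1/79 + 4/79 → 5/79
merge 5/79 + 9/79 → 14/79
merge 14/79 + 14/79 → 28/79
merge 15/79 + 17/79 → 32/79
merge 19/79 + 28/79 → 47/79
merge 32/79 + 47/79 → 1
L = 5/79 + 14/79 + 28/79 + 32/79 + 47/79 + 1 = 205/79 ≈ 2.595 bits/symbol.

2.595 bits/symbol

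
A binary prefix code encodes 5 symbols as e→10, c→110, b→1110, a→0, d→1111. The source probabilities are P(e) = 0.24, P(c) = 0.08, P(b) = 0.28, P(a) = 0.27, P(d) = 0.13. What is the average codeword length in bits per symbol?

2.63 bits/symbol

L̄ = Σ pᵢ·ℓᵢ = 0.24·2 + 0.08·3 + 0.28·4 + 0.27·1 + 0.13·4 = 2.63 bits/symbol.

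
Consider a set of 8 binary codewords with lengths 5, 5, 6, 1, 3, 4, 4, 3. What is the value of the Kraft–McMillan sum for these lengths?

With common denominator 2^6 = 64: Σ 2^(−ℓᵢ) = 2/64 + 2/64 + 1/64 + 32/64 + 8/64 + 4/64 + 4/64 + 8/64 = 61/64 = 0.953125.

0.953125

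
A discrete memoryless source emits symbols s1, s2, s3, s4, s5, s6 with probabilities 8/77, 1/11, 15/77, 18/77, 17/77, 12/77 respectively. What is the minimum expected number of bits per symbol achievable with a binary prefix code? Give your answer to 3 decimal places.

2.545 bits/symbol

Repeatedly combine the two least-probable nodes; the expected code length is the sum of the merged weights.
merge 1/11 + 8/77 → 15/77
merge 12/77 + 15/77 → 27/77
merge 15/77 + 17/77 → 32/77
merge 18/77 + 27/77 → 45/77
merge 32/77 + 45/77 → 1
L = 15/77 + 27/77 + 32/77 + 45/77 + 1 = 28/11 ≈ 2.545 bits/symbol.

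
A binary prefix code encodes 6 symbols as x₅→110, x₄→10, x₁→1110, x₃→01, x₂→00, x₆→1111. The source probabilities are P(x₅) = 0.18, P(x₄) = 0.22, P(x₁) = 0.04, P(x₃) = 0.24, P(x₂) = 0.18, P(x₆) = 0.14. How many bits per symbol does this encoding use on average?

L̄ = Σ pᵢ·ℓᵢ = 0.18·3 + 0.22·2 + 0.04·4 + 0.24·2 + 0.18·2 + 0.14·4 = 2.54 bits/symbol.

2.54 bits/symbol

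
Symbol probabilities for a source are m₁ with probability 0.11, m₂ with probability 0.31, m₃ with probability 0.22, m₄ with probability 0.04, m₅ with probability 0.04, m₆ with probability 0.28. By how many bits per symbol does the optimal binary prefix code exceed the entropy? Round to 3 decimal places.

0.030 bits

Entropy H = −Σ p log₂ p ≈ 2.2404 bits.
Huffman merges: 1/25+1/25→2/25; 2/25+11/100→19/100; 19/100+11/50→41/100; 7/25+31/100→59/100; 41/100+59/100→1. L = 227/100 ≈ 2.2700.
L − H = 2.2700 − 2.2404 = 0.030 bits.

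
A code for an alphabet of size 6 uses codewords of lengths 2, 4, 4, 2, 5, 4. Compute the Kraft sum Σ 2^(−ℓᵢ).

0.71875

With common denominator 2^5 = 32: Σ 2^(−ℓᵢ) = 8/32 + 2/32 + 2/32 + 8/32 + 1/32 + 2/32 = 23/32 = 0.71875.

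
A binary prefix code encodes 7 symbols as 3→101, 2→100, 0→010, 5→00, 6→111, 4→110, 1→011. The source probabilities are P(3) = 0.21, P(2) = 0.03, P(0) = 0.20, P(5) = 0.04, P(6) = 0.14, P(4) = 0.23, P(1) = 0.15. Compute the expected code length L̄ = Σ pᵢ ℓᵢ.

L̄ = Σ pᵢ·ℓᵢ = 0.21·3 + 0.03·3 + 0.20·3 + 0.04·2 + 0.14·3 + 0.23·3 + 0.15·3 = 2.96 bits/symbol.

2.96 bits/symbol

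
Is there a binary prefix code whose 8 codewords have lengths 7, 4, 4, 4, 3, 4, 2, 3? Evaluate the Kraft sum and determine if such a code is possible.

With common denominator 2^7 = 128: Σ 2^(−ℓᵢ) = 1/128 + 8/128 + 8/128 + 8/128 + 16/128 + 8/128 + 32/128 + 16/128 = 97/128 = 0.7578125.
Kraft's inequality requires Σ ≤ 1; here Σ = 0.7578125 ≤ 1, so such a prefix code exists.

0.7578125; yes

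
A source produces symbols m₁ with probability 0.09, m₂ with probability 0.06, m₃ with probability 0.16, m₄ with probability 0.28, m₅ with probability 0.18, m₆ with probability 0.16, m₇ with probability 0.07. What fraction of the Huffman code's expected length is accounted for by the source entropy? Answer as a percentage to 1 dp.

Entropy H = −Σ p log₂ p ≈ 2.6303 bits.
Huffman merges: 3/50+7/100→13/100; 9/100+13/100→11/50; 4/25+4/25→8/25; 9/50+11/50→2/5; 7/25+8/25→3/5; 2/5+3/5→1. L = 267/100 ≈ 2.6700.
Efficiency = H/L = 2.6303/2.6700 = 98.5%.

98.5%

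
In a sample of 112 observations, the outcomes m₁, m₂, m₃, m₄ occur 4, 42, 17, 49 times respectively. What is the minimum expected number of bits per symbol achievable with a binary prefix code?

1.75 bits/symbol

Probabilities are the counts divided by 112.
Repeatedly combine the two least-probable nodes; the expected code length is the sum of the merged weights.
merge 1/28 + 17/112 → 3/16
merge 3/16 + 3/8 → 9/16
merge 7/16 + 9/16 → 1
L = 3/16 + 9/16 + 1 = 7/4 = 1.75 bits/symbol.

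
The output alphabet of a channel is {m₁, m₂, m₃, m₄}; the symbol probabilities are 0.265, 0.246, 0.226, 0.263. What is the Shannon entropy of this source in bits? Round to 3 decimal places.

1.997 bits

H = −Σ pᵢ log₂ pᵢ.
−0.265·log₂(0.265) = 0.5077
−0.246·log₂(0.246) = 0.4977
−0.226·log₂(0.226) = 0.4849
−0.263·log₂(0.263) = 0.5068
Sum ≈ 1.9971 → 1.997 bits.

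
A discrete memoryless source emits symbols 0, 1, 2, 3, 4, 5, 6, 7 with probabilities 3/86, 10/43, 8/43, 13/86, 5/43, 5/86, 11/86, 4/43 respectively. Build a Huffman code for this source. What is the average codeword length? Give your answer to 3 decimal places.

2.860 bits/symbol

Repeatedly combine the two least-probable nodes; the expected code length is the sum of the merged weights.
merge 3/86 + 5/86 → 4/43
merge 4/43 + 4/43 → 8/43
merge 5/43 + 11/86 → 21/86
merge 13/86 + 8/43 → 29/86
merge 8/43 + 10/43 → 18/43
merge 21/86 + 29/86 → 25/43
merge 18/43 + 25/43 → 1
L = 4/43 + 8/43 + 21/86 + 29/86 + 18/43 + 25/43 + 1 = 123/43 ≈ 2.860 bits/symbol.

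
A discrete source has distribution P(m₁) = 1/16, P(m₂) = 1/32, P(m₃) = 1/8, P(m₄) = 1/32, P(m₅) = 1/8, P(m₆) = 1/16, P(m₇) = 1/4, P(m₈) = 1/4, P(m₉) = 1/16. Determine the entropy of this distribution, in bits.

2.8125 bits

Each probability is a power of 1/2, so log₂(1/p) is an integer.
H = Σ p·log₂(1/p) = 1/16·4 + 1/32·5 + 1/8·3 + 1/32·5 + 1/8·3 + 1/16·4 + 1/4·2 + 1/4·2 + 1/16·4 = 2.8125 bits.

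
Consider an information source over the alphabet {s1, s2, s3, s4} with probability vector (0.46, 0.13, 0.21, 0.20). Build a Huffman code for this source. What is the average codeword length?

Repeatedly combine the two least-probable nodes; the expected code length is the sum of the merged weights.
merge 13/100 + 1/5 → 33/100
merge 21/100 + 33/100 → 27/50
merge 23/50 + 27/50 → 1
L = 33/100 + 27/50 + 1 = 187/100 = 1.87 bits/symbol.

1.87 bits/symbol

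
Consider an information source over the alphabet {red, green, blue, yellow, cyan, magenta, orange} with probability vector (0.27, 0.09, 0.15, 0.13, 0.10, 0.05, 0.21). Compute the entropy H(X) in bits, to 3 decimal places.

H = −Σ pᵢ log₂ pᵢ.
−0.27·log₂(0.27) = 0.5100
−0.09·log₂(0.09) = 0.3127
−0.15·log₂(0.15) = 0.4105
−0.13·log₂(0.13) = 0.3826
−0.10·log₂(0.10) = 0.3322
−0.05·log₂(0.05) = 0.2161
−0.21·log₂(0.21) = 0.4728
Sum ≈ 2.6370 → 2.637 bits.

2.637 bits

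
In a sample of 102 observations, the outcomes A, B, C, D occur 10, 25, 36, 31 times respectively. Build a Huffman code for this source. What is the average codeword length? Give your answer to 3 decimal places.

Probabilities are the counts divided by 102.
Repeatedly combine the two least-probable nodes; the expected code length is the sum of the merged weights.
merge 5/51 + 25/102 → 35/102
merge 31/102 + 35/102 → 11/17
merge 6/17 + 11/17 → 1
L = 35/102 + 11/17 + 1 = 203/102 ≈ 1.990 bits/symbol.

1.990 bits/symbol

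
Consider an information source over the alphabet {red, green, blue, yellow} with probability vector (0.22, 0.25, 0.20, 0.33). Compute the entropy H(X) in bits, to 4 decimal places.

1.9728 bits

H = −Σ pᵢ log₂ pᵢ.
−0.22·log₂(0.22) = 0.4806
−0.25·log₂(0.25) = 0.5000
−0.20·log₂(0.20) = 0.4644
−0.33·log₂(0.33) = 0.5278
Sum ≈ 1.9728 → 1.9728 bits.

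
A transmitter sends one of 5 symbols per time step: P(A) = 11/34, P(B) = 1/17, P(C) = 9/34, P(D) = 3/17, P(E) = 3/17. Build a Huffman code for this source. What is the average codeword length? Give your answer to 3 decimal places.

2.235 bits/symbol

Repeatedly combine the two least-probable nodes; the expected code length is the sum of the merged weights.
merge 1/17 + 3/17 → 4/17
merge 3/17 + 4/17 → 7/17
merge 9/34 + 11/34 → 10/17
merge 7/17 + 10/17 → 1
L = 4/17 + 7/17 + 10/17 + 1 = 38/17 ≈ 2.235 bits/symbol.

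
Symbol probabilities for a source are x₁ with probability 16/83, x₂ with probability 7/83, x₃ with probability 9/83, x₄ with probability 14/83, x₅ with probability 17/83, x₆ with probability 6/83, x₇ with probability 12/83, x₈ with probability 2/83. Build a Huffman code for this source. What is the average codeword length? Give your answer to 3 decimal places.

Repeatedly combine the two least-probable nodes; the expected code length is the sum of the merged weights.
merge 2/83 + 6/83 → 8/83
merge 7/83 + 8/83 → 15/83
merge 9/83 + 12/83 → 21/83
merge 14/83 + 15/83 → 29/83
merge 16/83 + 17/83 → 33/83
merge 21/83 + 29/83 → 50/83
merge 33/83 + 50/83 → 1
L = 8/83 + 15/83 + 21/83 + 29/83 + 33/83 + 50/83 + 1 = 239/83 ≈ 2.880 bits/symbol.

2.880 bits/symbol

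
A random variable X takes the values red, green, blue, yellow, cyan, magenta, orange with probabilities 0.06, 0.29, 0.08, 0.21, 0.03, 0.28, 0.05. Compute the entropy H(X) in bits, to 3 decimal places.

2.408 bits

H = −Σ pᵢ log₂ pᵢ.
−0.06·log₂(0.06) = 0.2435
−0.29·log₂(0.29) = 0.5179
−0.08·log₂(0.08) = 0.2915
−0.21·log₂(0.21) = 0.4728
−0.03·log₂(0.03) = 0.1518
−0.28·log₂(0.28) = 0.5142
−0.05·log₂(0.05) = 0.2161
Sum ≈ 2.4079 → 2.408 bits.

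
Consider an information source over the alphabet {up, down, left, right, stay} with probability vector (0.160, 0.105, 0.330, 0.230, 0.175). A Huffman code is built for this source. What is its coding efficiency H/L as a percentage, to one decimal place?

98.0%

Entropy H = −Σ p log₂ p ≈ 2.2200 bits.
Huffman merges: 21/200+4/25→53/200; 7/40+23/100→81/200; 53/200+33/100→119/200; 81/200+119/200→1. L = 453/200 ≈ 2.2650.
Efficiency = H/L = 2.2200/2.2650 = 98.0%.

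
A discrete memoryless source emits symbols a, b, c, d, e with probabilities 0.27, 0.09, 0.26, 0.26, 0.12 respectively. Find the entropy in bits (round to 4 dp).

H = −Σ pᵢ log₂ pᵢ.
−0.27·log₂(0.27) = 0.5100
−0.09·log₂(0.09) = 0.3127
−0.26·log₂(0.26) = 0.5053
−0.26·log₂(0.26) = 0.5053
−0.12·log₂(0.12) = 0.3671
Sum ≈ 2.2003 → 2.2003 bits.

2.2003 bits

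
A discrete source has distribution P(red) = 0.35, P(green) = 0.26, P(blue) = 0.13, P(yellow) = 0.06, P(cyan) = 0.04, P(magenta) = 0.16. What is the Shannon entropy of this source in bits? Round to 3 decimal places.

2.270 bits

H = −Σ pᵢ log₂ pᵢ.
−0.35·log₂(0.35) = 0.5301
−0.26·log₂(0.26) = 0.5053
−0.13·log₂(0.13) = 0.3826
−0.06·log₂(0.06) = 0.2435
−0.04·log₂(0.04) = 0.1858
−0.16·log₂(0.16) = 0.4230
Sum ≈ 2.2703 → 2.270 bits.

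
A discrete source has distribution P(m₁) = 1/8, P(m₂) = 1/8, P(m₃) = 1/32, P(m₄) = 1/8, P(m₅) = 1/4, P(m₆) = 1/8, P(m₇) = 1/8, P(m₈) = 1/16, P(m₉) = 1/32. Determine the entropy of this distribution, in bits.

Each probability is a power of 1/2, so log₂(1/p) is an integer.
H = Σ p·log₂(1/p) = 1/8·3 + 1/8·3 + 1/32·5 + 1/8·3 + 1/4·2 + 1/8·3 + 1/8·3 + 1/16·4 + 1/32·5 = 2.9375 bits.

2.9375 bits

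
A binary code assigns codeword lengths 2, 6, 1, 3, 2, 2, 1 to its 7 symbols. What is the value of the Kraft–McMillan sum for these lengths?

With common denominator 2^6 = 64: Σ 2^(−ℓᵢ) = 16/64 + 1/64 + 32/64 + 8/64 + 16/64 + 16/64 + 32/64 = 121/64 = 1.890625.

1.890625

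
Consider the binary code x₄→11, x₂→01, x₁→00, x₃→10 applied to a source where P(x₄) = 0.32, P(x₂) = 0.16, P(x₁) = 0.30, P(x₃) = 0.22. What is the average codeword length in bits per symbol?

2 bits/symbol

L̄ = Σ pᵢ·ℓᵢ = 0.32·2 + 0.16·2 + 0.30·2 + 0.22·2 = 2 bits/symbol.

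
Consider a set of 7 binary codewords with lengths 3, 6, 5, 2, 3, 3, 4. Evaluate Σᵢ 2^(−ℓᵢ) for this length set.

With common denominator 2^6 = 64: Σ 2^(−ℓᵢ) = 8/64 + 1/64 + 2/64 + 16/64 + 8/64 + 8/64 + 4/64 = 47/64 = 0.734375.

0.734375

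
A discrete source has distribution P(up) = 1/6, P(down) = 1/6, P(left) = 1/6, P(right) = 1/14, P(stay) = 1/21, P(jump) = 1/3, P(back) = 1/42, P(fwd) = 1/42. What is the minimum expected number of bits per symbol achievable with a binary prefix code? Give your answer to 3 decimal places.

Repeatedly combine the two least-probable nodes; the expected code length is the sum of the merged weights.
merge 1/42 + 1/42 → 1/21
merge 1/21 + 1/21 → 2/21
merge 1/14 + 2/21 → 1/6
merge 1/6 + 1/6 → 1/3
merge 1/6 + 1/6 → 1/3
merge 1/3 + 1/3 → 2/3
merge 1/3 + 2/3 → 1
L = 1/21 + 2/21 + 1/6 + 1/3 + 1/3 + 2/3 + 1 = 37/14 ≈ 2.643 bits/symbol.

2.643 bits/symbol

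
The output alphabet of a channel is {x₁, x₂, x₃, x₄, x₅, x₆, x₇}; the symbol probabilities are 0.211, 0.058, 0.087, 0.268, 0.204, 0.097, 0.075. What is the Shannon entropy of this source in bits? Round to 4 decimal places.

2.6021 bits

H = −Σ pᵢ log₂ pᵢ.
−0.211·log₂(0.211) = 0.4736
−0.058·log₂(0.058) = 0.2383
−0.087·log₂(0.087) = 0.3065
−0.268·log₂(0.268) = 0.5091
−0.204·log₂(0.204) = 0.4678
−0.097·log₂(0.097) = 0.3265
−0.075·log₂(0.075) = 0.2803
Sum ≈ 2.6021 → 2.6021 bits.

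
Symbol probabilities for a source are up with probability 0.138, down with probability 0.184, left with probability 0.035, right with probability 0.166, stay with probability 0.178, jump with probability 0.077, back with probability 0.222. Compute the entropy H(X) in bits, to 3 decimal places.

2.653 bits

H = −Σ pᵢ log₂ pᵢ.
−0.138·log₂(0.138) = 0.3943
−0.184·log₂(0.184) = 0.4494
−0.035·log₂(0.035) = 0.1693
−0.166·log₂(0.166) = 0.4301
−0.178·log₂(0.178) = 0.4432
−0.077·log₂(0.077) = 0.2848
−0.222·log₂(0.222) = 0.4820
Sum ≈ 2.6531 → 2.653 bits.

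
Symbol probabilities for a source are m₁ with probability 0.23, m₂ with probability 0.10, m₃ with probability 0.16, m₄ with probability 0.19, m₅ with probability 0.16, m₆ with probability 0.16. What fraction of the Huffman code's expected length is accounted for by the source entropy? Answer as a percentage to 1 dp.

Entropy H = −Σ p log₂ p ≈ 2.5441 bits.
Huffman merges: 1/10+4/25→13/50; 4/25+4/25→8/25; 19/100+23/100→21/50; 13/50+8/25→29/50; 21/50+29/50→1. L = 129/50 ≈ 2.5800.
Efficiency = H/L = 2.5441/2.5800 = 98.6%.

98.6%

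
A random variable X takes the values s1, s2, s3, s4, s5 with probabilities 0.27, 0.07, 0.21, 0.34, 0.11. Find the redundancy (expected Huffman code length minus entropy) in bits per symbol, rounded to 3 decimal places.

0.049 bits

Entropy H = −Σ p log₂ p ≈ 2.1309 bits.
Huffman merges: 7/100+11/100→9/50; 9/50+21/100→39/100; 27/100+17/50→61/100; 39/100+61/100→1. L = 109/50 ≈ 2.1800.
L − H = 2.1800 − 2.1309 = 0.049 bits.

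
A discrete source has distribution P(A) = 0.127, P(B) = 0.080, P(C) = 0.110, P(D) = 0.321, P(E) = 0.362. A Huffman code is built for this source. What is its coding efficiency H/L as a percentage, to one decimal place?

96.8%

Entropy H = −Σ p log₂ p ≈ 2.0768 bits.
Huffman merges: 2/25+11/100→19/100; 127/1000+19/100→317/1000; 317/1000+321/1000→319/500; 181/500+319/500→1. L = 429/200 ≈ 2.1450.
Efficiency = H/L = 2.0768/2.1450 = 96.8%.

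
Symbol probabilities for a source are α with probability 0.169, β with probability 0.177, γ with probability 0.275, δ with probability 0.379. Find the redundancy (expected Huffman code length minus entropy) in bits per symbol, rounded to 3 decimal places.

Entropy H = −Σ p log₂ p ≈ 1.9183 bits.
Huffman merges: 169/1000+177/1000→173/500; 11/40+173/500→621/1000; 379/1000+621/1000→1. L = 1967/1000 ≈ 1.9670.
L − H = 1.9670 − 1.9183 = 0.049 bits.

0.049 bits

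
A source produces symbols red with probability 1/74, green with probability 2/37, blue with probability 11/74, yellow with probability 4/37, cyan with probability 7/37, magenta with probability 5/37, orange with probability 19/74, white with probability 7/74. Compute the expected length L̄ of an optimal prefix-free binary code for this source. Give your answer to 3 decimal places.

Repeatedly combine the two least-probable nodes; the expected code length is the sum of the merged weights.
merge 1/74 + 2/37 → 5/74
merge 5/74 + 7/74 → 6/37
merge 4/37 + 5/37 → 9/37
merge 11/74 + 6/37 → 23/74
merge 7/37 + 9/37 → 16/37
merge 19/74 + 23/74 → 21/37
merge 16/37 + 21/37 → 1
L = 5/74 + 6/37 + 9/37 + 23/74 + 16/37 + 21/37 + 1 = 103/37 ≈ 2.784 bits/symbol.

2.784 bits/symbol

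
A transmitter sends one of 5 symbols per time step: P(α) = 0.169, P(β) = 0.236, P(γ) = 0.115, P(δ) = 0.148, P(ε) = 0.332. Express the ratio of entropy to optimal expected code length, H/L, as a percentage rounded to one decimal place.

Entropy H = −Σ p log₂ p ≈ 2.2200 bits.
Huffman merges: 23/200+37/250→263/1000; 169/1000+59/250→81/200; 263/1000+83/250→119/200; 81/200+119/200→1. L = 2263/1000 ≈ 2.2630.
Efficiency = H/L = 2.2200/2.2630 = 98.1%.

98.1%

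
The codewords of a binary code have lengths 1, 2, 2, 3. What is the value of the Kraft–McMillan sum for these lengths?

1.125

With common denominator 2^3 = 8: Σ 2^(−ℓᵢ) = 4/8 + 2/8 + 2/8 + 1/8 = 9/8 = 1.125.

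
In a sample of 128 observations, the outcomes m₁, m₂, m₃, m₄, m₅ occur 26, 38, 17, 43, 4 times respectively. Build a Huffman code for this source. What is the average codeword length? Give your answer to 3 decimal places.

Probabilities are the counts divided by 128.
Repeatedly combine the two least-probable nodes; the expected code length is the sum of the merged weights.
merge 1/32 + 17/128 → 21/128
merge 21/128 + 13/64 → 47/128
merge 19/64 + 43/128 → 81/128
merge 47/128 + 81/128 → 1
L = 21/128 + 47/128 + 81/128 + 1 = 277/128 ≈ 2.164 bits/symbol.

2.164 bits/symbol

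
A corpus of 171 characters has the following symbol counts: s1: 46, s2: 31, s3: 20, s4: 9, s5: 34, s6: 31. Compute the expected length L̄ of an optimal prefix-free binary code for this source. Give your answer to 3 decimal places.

Probabilities are the counts divided by 171.
Repeatedly combine the two least-probable nodes; the expected code length is the sum of the merged weights.
merge 1/19 + 20/171 → 29/171
merge 29/171 + 31/171 → 20/57
merge 31/171 + 34/171 → 65/171
merge 46/171 + 20/57 → 106/171
merge 65/171 + 106/171 → 1
L = 29/171 + 20/57 + 65/171 + 106/171 + 1 = 431/171 ≈ 2.520 bits/symbol.

2.520 bits/symbol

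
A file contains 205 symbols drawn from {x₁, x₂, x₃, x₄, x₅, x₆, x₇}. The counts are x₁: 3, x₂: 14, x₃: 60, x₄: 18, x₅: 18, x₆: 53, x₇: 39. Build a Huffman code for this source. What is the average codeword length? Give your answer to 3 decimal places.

2.512 bits/symbol

Probabilities are the counts divided by 205.
Repeatedly combine the two least-probable nodes; the expected code length is the sum of the merged weights.
merge 3/205 + 14/205 → 17/205
merge 17/205 + 18/205 → 7/41
merge 18/205 + 7/41 → 53/205
merge 39/205 + 53/205 → 92/205
merge 53/205 + 12/41 → 113/205
merge 92/205 + 113/205 → 1
L = 17/205 + 7/41 + 53/205 + 92/205 + 113/205 + 1 = 103/41 ≈ 2.512 bits/symbol.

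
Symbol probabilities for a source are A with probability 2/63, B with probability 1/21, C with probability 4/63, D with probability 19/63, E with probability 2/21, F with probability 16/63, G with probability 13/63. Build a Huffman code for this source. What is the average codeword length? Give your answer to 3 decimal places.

Repeatedly combine the two least-probable nodes; the expected code length is the sum of the merged weights.
merge 2/63 + 1/21 → 5/63
merge 4/63 + 5/63 → 1/7
merge 2/21 + 1/7 → 5/21
merge 13/63 + 5/21 → 4/9
merge 16/63 + 19/63 → 5/9
merge 4/9 + 5/9 → 1
L = 5/63 + 1/7 + 5/21 + 4/9 + 5/9 + 1 = 155/63 ≈ 2.460 bits/symbol.

2.460 bits/symbol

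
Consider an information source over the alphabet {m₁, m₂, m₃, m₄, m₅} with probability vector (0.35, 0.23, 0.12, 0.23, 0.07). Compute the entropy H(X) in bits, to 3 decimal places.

H = −Σ pᵢ log₂ pᵢ.
−0.35·log₂(0.35) = 0.5301
−0.23·log₂(0.23) = 0.4877
−0.12·log₂(0.12) = 0.3671
−0.23·log₂(0.23) = 0.4877
−0.07·log₂(0.07) = 0.2686
Sum ≈ 2.1411 → 2.141 bits.

2.141 bits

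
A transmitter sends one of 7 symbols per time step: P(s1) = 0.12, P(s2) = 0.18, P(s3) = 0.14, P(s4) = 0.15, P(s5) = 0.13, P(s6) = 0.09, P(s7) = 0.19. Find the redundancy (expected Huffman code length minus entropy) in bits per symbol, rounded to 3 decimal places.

Entropy H = −Σ p log₂ p ≈ 2.7706 bits.
Huffman merges: 9/100+3/25→21/100; 13/100+7/50→27/100; 3/20+9/50→33/100; 19/100+21/100→2/5; 27/100+33/100→3/5; 2/5+3/5→1. L = 281/100 ≈ 2.8100.
L − H = 2.8100 − 2.7706 = 0.039 bits.

0.039 bits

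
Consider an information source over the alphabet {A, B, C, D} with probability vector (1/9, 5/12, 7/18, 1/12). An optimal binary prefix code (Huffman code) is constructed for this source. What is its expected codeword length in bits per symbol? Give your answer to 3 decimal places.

1.778 bits/symbol

Repeatedly combine the two least-probable nodes; the expected code length is the sum of the merged weights.
merge 1/12 + 1/9 → 7/36
merge 7/36 + 7/18 → 7/12
merge 5/12 + 7/12 → 1
L = 7/36 + 7/12 + 1 = 16/9 ≈ 1.778 bits/symbol.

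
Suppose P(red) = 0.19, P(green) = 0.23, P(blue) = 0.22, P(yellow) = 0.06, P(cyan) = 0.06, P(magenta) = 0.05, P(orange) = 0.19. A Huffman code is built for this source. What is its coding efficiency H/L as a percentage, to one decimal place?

Entropy H = −Σ p log₂ p ≈ 2.5819 bits.
Huffman merges: 1/20+3/50→11/100; 3/50+11/100→17/100; 17/100+19/100→9/25; 19/100+11/50→41/100; 23/100+9/25→59/100; 41/100+59/100→1. L = 66/25 ≈ 2.6400.
Efficiency = H/L = 2.5819/2.6400 = 97.8%.

97.8%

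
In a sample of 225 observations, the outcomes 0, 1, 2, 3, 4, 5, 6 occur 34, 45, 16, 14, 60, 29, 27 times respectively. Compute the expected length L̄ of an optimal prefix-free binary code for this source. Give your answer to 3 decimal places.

2.667 bits/symbol

Probabilities are the counts divided by 225.
Repeatedly combine the two least-probable nodes; the expected code length is the sum of the merged weights.
merge 14/225 + 16/225 → 2/15
merge 3/25 + 29/225 → 56/225
merge 2/15 + 34/225 → 64/225
merge 1/5 + 56/225 → 101/225
merge 4/15 + 64/225 → 124/225
merge 101/225 + 124/225 → 1
L = 2/15 + 56/225 + 64/225 + 101/225 + 124/225 + 1 = 8/3 ≈ 2.667 bits/symbol.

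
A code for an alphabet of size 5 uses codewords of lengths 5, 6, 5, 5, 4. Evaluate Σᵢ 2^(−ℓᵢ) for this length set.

With common denominator 2^6 = 64: Σ 2^(−ℓᵢ) = 2/64 + 1/64 + 2/64 + 2/64 + 4/64 = 11/64 = 0.171875.

0.171875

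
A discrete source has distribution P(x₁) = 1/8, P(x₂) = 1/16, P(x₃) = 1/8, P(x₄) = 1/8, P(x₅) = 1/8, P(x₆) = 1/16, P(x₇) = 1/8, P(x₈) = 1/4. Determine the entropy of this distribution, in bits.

Each probability is a power of 1/2, so log₂(1/p) is an integer.
H = Σ p·log₂(1/p) = 1/8·3 + 1/16·4 + 1/8·3 + 1/8·3 + 1/8·3 + 1/16·4 + 1/8·3 + 1/4·2 = 2.875 bits.

2.875 bits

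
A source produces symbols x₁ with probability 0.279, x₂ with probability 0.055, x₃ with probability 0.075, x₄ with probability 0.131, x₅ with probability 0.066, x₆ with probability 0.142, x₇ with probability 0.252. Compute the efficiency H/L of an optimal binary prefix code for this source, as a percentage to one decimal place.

99.2%

Entropy H = −Σ p log₂ p ≈ 2.5682 bits.
Huffman merges: 11/200+33/500→121/1000; 3/40+121/1000→49/250; 131/1000+71/500→273/1000; 49/250+63/250→56/125; 273/1000+279/1000→69/125; 56/125+69/125→1. L = 259/100 ≈ 2.5900.
Efficiency = H/L = 2.5682/2.5900 = 99.2%.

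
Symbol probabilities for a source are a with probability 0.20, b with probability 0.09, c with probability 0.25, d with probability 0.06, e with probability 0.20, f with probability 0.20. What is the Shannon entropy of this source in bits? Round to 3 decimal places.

H = −Σ pᵢ log₂ pᵢ.
−0.20·log₂(0.20) = 0.4644
−0.09·log₂(0.09) = 0.3127
−0.25·log₂(0.25) = 0.5000
−0.06·log₂(0.06) = 0.2435
−0.20·log₂(0.20) = 0.4644
−0.20·log₂(0.20) = 0.4644
Sum ≈ 2.4493 → 2.449 bits.

2.449 bits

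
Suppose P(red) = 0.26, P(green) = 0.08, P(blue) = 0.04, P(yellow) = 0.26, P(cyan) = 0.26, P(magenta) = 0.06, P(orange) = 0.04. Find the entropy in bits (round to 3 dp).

2.422 bits

H = −Σ pᵢ log₂ pᵢ.
−0.26·log₂(0.26) = 0.5053
−0.08·log₂(0.08) = 0.2915
−0.04·log₂(0.04) = 0.1858
−0.26·log₂(0.26) = 0.5053
−0.26·log₂(0.26) = 0.5053
−0.06·log₂(0.06) = 0.2435
−0.04·log₂(0.04) = 0.1858
Sum ≈ 2.4224 → 2.422 bits.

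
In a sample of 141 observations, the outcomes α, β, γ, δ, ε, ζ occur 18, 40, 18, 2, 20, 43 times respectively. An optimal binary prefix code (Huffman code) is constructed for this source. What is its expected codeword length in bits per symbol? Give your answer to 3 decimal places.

2.411 bits/symbol

Probabilities are the counts divided by 141.
Repeatedly combine the two least-probable nodes; the expected code length is the sum of the merged weights.
merge 2/141 + 6/47 → 20/141
merge 6/47 + 20/141 → 38/141
merge 20/141 + 38/141 → 58/141
merge 40/141 + 43/141 → 83/141
merge 58/141 + 83/141 → 1
L = 20/141 + 38/141 + 58/141 + 83/141 + 1 = 340/141 ≈ 2.411 bits/symbol.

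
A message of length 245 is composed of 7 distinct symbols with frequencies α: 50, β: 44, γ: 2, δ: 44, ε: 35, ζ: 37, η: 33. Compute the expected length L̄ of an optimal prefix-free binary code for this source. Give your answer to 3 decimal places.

2.759 bits/symbol

Probabilities are the counts divided by 245.
Repeatedly combine the two least-probable nodes; the expected code length is the sum of the merged weights.
merge 2/245 + 33/245 → 1/7
merge 1/7 + 1/7 → 2/7
merge 37/245 + 44/245 → 81/245
merge 44/245 + 10/49 → 94/245
merge 2/7 + 81/245 → 151/245
merge 94/245 + 151/245 → 1
L = 1/7 + 2/7 + 81/245 + 94/245 + 151/245 + 1 = 676/245 ≈ 2.759 bits/symbol.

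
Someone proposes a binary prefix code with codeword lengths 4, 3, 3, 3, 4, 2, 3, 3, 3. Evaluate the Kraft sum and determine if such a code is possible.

1.125; no

With common denominator 2^4 = 16: Σ 2^(−ℓᵢ) = 1/16 + 2/16 + 2/16 + 2/16 + 1/16 + 4/16 + 2/16 + 2/16 + 2/16 = 18/16 = 1.125.
Kraft's inequality requires Σ ≤ 1; here Σ = 1.125 > 1, so no such prefix code exists.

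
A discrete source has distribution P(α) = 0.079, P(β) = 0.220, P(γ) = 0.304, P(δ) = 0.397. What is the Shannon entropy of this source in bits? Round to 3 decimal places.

H = −Σ pᵢ log₂ pᵢ.
−0.079·log₂(0.079) = 0.2893
−0.220·log₂(0.220) = 0.4806
−0.304·log₂(0.304) = 0.5222
−0.397·log₂(0.397) = 0.5291
Sum ≈ 1.8212 → 1.821 bits.

1.821 bits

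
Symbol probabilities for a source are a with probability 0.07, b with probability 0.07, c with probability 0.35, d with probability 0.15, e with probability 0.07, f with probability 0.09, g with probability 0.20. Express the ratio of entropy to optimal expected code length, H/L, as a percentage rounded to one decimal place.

Entropy H = −Σ p log₂ p ≈ 2.5234 bits.
Huffman merges: 7/100+7/100→7/50; 7/100+9/100→4/25; 7/50+3/20→29/100; 4/25+1/5→9/25; 29/100+7/20→16/25; 9/25+16/25→1. L = 259/100 ≈ 2.5900.
Efficiency = H/L = 2.5234/2.5900 = 97.4%.

97.4%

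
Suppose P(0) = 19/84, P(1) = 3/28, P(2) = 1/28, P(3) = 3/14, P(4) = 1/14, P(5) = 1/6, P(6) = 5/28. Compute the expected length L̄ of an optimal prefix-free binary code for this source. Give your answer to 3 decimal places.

Repeatedly combine the two least-probable nodes; the expected code length is the sum of the merged weights.
merge 1/28 + 1/14 → 3/28
merge 3/28 + 3/28 → 3/14
merge 1/6 + 5/28 → 29/84
merge 3/14 + 3/14 → 3/7
merge 19/84 + 29/84 → 4/7
merge 3/7 + 4/7 → 1
L = 3/28 + 3/14 + 29/84 + 3/7 + 4/7 + 1 = 8/3 ≈ 2.667 bits/symbol.

2.667 bits/symbol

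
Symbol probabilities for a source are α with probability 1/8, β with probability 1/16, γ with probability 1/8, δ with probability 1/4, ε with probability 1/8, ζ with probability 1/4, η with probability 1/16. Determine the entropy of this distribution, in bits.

Each probability is a power of 1/2, so log₂(1/p) is an integer.
H = Σ p·log₂(1/p) = 1/8·3 + 1/16·4 + 1/8·3 + 1/4·2 + 1/8·3 + 1/4·2 + 1/16·4 = 2.625 bits.

2.625 bits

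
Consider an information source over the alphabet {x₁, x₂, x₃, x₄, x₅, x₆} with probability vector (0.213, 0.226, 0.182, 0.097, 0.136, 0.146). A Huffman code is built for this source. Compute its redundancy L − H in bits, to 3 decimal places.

0.030 bits

Entropy H = −Σ p log₂ p ≈ 2.5307 bits.
Huffman merges: 97/1000+17/125→233/1000; 73/500+91/500→41/125; 213/1000+113/500→439/1000; 233/1000+41/125→561/1000; 439/1000+561/1000→1. L = 2561/1000 ≈ 2.5610.
L − H = 2.5610 − 2.5307 = 0.030 bits.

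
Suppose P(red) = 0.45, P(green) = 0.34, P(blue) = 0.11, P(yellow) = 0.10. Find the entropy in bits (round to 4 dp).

H = −Σ pᵢ log₂ pᵢ.
−0.45·log₂(0.45) = 0.5184
−0.34·log₂(0.34) = 0.5292
−0.11·log₂(0.11) = 0.3503
−0.10·log₂(0.10) = 0.3322
Sum ≈ 1.7301 → 1.7301 bits.

1.7301 bits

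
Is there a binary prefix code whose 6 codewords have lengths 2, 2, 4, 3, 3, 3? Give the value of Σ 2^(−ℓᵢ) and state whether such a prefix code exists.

With common denominator 2^4 = 16: Σ 2^(−ℓᵢ) = 4/16 + 4/16 + 1/16 + 2/16 + 2/16 + 2/16 = 15/16 = 0.9375.
Kraft's inequality requires Σ ≤ 1; here Σ = 0.9375 ≤ 1, so such a prefix code exists.

0.9375; yes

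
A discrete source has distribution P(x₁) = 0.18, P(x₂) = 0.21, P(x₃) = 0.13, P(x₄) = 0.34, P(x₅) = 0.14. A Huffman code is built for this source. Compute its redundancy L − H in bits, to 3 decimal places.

Entropy H = −Σ p log₂ p ≈ 2.2271 bits.
Huffman merges: 13/100+7/50→27/100; 9/50+21/100→39/100; 27/100+17/50→61/100; 39/100+61/100→1. L = 227/100 ≈ 2.2700.
L − H = 2.2700 − 2.2271 = 0.043 bits.

0.043 bits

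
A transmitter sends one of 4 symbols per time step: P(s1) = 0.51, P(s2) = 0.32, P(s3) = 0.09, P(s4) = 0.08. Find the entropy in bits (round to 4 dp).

H = −Σ pᵢ log₂ pᵢ.
−0.51·log₂(0.51) = 0.4954
−0.32·log₂(0.32) = 0.5260
−0.09·log₂(0.09) = 0.3127
−0.08·log₂(0.08) = 0.2915
Sum ≈ 1.6256 → 1.6256 bits.

1.6256 bits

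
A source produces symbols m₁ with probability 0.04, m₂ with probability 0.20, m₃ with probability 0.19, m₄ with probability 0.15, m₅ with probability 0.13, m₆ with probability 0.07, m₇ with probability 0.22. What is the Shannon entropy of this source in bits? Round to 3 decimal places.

2.648 bits

H = −Σ pᵢ log₂ pᵢ.
−0.04·log₂(0.04) = 0.1858
−0.20·log₂(0.20) = 0.4644
−0.19·log₂(0.19) = 0.4552
−0.15·log₂(0.15) = 0.4105
−0.13·log₂(0.13) = 0.3826
−0.07·log₂(0.07) = 0.2686
−0.22·log₂(0.22) = 0.4806
Sum ≈ 2.6477 → 2.648 bits.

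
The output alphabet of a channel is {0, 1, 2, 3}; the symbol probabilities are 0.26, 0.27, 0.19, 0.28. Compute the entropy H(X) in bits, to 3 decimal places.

1.985 bits

H = −Σ pᵢ log₂ pᵢ.
−0.26·log₂(0.26) = 0.5053
−0.27·log₂(0.27) = 0.5100
−0.19·log₂(0.19) = 0.4552
−0.28·log₂(0.28) = 0.5142
Sum ≈ 1.9848 → 1.985 bits.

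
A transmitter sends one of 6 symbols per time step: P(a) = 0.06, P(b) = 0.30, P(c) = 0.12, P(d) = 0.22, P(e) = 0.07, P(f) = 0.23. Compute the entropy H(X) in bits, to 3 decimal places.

2.368 bits

H = −Σ pᵢ log₂ pᵢ.
−0.06·log₂(0.06) = 0.2435
−0.30·log₂(0.30) = 0.5211
−0.12·log₂(0.12) = 0.3671
−0.22·log₂(0.22) = 0.4806
−0.07·log₂(0.07) = 0.2686
−0.23·log₂(0.23) = 0.4877
Sum ≈ 2.3685 → 2.368 bits.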